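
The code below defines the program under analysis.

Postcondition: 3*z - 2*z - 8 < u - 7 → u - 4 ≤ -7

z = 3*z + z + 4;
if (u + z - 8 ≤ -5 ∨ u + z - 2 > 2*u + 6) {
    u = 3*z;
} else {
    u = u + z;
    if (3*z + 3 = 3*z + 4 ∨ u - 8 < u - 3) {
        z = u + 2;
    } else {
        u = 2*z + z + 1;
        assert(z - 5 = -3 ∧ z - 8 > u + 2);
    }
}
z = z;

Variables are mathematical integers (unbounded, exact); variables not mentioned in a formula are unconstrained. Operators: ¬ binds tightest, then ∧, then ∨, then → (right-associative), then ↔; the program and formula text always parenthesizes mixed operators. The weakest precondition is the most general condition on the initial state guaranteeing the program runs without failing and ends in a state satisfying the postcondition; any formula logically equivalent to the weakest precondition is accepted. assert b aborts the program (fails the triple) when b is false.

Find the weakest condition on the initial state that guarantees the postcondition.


Working backward. After the program, the postcondition 3*z - 2*z - 8 < u - 7 → u - 4 ≤ -7 must hold; in canonical form it is z < u + 1 → u ≤ -3.
Before z := z: z < u + 1 → u ≤ -3
Then branch requires 2*z > -1 → 3*z ≤ -3; else branch requires true.
Before the if: (u + z ≤ 3 ∨ z > u + 8) → (2*z > -1 → 3*z ≤ -3)
Before z := 3*z + z + 4: (u + 4*z ≤ -1 ∨ 4*z > u + 4) → (8*z > -9 → 12*z ≤ -15)
Answer: WP = (u + 4*z ≤ -1 ∨ 4*z > u + 4) → (8*z > -9 → 12*z ≤ -15)


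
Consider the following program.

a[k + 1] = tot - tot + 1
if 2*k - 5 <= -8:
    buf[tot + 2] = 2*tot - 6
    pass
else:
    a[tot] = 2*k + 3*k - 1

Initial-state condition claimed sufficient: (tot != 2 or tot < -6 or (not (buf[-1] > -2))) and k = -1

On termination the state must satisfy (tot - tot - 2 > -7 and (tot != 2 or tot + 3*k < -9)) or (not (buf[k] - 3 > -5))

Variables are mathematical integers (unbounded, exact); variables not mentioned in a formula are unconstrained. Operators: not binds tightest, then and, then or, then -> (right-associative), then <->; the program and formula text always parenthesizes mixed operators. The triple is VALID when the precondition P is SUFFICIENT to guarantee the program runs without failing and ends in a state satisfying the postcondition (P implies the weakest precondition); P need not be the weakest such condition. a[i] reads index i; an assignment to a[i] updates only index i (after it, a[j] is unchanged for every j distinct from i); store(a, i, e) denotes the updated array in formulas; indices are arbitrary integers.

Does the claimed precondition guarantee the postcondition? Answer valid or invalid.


Working backward. After the program, the postcondition (tot - tot - 2 > -7 and (tot != 2 or tot + 3*k < -9)) or (not (buf[k] - 3 > -5)) must hold; in canonical form it is tot != 2 or 3*k + tot < -9 or (not (buf[k] > -2)).
Then branch requires tot != 2 or 3*k + tot < -9 or (not (store(buf, tot + 2, 2*tot - 6)[k] > -2)); else branch requires tot != 2 or 3*k + tot < -9 or (not (buf[k] > -2)).
Before the if: (2*k <= -3 -> (tot != 2 or 3*k + tot < -9 or (not (store(buf, tot + 2, 2*tot - 6)[k] > -2)))) and ((not (2*k <= -3)) -> (tot != 2 or 3*k + tot < -9 or (not (buf[k] > -2))))
Before a[k + 1] := tot - tot + 1: (2*k <= -3 -> (tot != 2 or 3*k + tot < -9 or (not (store(buf, tot + 2, 2*tot - 6)[k] > -2)))) and ((not (2*k <= -3)) -> (tot != 2 or 3*k + tot < -9 or (not (buf[k] > -2))))
The weakest precondition is (2*k <= -3 -> (tot != 2 or 3*k + tot < -9 or (not (store(buf, tot + 2, 2*tot - 6)[k] > -2)))) and ((not (2*k <= -3)) -> (tot != 2 or 3*k + tot < -9 or (not (buf[k] > -2)))).
Check whether (tot != 2 or tot < -6 or (not (buf[-1] > -2))) and k = -1 implies it.
Every state satisfying the precondition satisfies the weakest precondition: the implication holds.
Answer: valid


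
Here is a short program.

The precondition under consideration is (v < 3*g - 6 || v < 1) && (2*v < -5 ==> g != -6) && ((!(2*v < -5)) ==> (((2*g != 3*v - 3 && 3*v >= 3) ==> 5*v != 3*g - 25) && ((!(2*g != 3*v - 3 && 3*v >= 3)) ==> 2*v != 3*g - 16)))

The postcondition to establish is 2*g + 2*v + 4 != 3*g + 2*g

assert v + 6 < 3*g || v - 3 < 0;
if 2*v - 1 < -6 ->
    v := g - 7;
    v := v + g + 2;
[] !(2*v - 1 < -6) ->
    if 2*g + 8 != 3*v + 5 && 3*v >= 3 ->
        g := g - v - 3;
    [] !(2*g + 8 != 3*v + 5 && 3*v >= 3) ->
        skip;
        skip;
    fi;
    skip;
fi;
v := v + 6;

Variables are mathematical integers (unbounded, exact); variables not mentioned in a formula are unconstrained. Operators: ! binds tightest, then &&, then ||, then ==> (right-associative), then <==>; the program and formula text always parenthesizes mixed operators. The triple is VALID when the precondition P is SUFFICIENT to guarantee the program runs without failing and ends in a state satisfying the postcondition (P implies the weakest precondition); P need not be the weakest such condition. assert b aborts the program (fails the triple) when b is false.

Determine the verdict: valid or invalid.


Working backward. After the program, the postcondition 2*g + 2*v + 4 != 3*g + 2*g must hold; in canonical form it is 2*v != 3*g - 4.
Before v := v + 6: 2*v != 3*g - 16
Then branch requires g != -6; else branch requires ((2*g != 3*v - 3 && 3*v >= 3) ==> 5*v != 3*g - 25) && ((!(2*g != 3*v - 3 && 3*v >= 3)) ==> 2*v != 3*g - 16).
Before the if: (2*v < -5 ==> g != -6) && ((!(2*v < -5)) ==> (((2*g != 3*v - 3 && 3*v >= 3) ==> 5*v != 3*g - 25) && ((!(2*g != 3*v - 3 && 3*v >= 3)) ==> 2*v != 3*g - 16)))
Before assert v + 6 < 3*g || v - 3 < 0: (v < 3*g - 6 || v < 3) && (2*v < -5 ==> g != -6) && ((!(2*v < -5)) ==> (((2*g != 3*v - 3 && 3*v >= 3) ==> 5*v != 3*g - 25) && ((!(2*g != 3*v - 3 && 3*v >= 3)) ==> 2*v != 3*g - 16)))
The weakest precondition is (v < 3*g - 6 || v < 3) && (2*v < -5 ==> g != -6) && ((!(2*v < -5)) ==> (((2*g != 3*v - 3 && 3*v >= 3) ==> 5*v != 3*g - 25) && ((!(2*g != 3*v - 3 && 3*v >= 3)) ==> 2*v != 3*g - 16))).
Check whether (v < 3*g - 6 || v < 1) && (2*v < -5 ==> g != -6) && ((!(2*v < -5)) ==> (((2*g != 3*v - 3 && 3*v >= 3) ==> 5*v != 3*g - 25) && ((!(2*g != 3*v - 3 && 3*v >= 3)) ==> 2*v != 3*g - 16))) implies it.
Every state satisfying the precondition satisfies the weakest precondition: the implication holds.
Answer: valid


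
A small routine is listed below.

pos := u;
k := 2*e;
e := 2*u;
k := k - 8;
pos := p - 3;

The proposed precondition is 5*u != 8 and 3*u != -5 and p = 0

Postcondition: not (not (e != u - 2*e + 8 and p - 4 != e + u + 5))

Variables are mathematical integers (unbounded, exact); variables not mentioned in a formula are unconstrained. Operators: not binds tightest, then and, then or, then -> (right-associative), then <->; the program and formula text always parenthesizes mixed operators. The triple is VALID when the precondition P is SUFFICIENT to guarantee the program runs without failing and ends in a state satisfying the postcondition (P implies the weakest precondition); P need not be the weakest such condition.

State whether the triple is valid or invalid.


Working backward. After the program, the postcondition not (not (e != u - 2*e + 8 and p - 4 != e + u + 5)) must hold; in canonical form it is 3*e != u + 8 and p != e + u + 9.
Before pos := p - 3: 3*e != u + 8 and p != e + u + 9
Before k := k - 8: 3*e != u + 8 and p != e + u + 9
Before e := 2*u: 5*u != 8 and p != 3*u + 9
Before k := 2*e: 5*u != 8 and p != 3*u + 9
Before pos := u: 5*u != 8 and p != 3*u + 9
The weakest precondition is 5*u != 8 and p != 3*u + 9.
Check whether 5*u != 8 and 3*u != -5 and p = 0 implies it.
Countermodel: at the initial state p = 0, u = -3, the precondition holds but the weakest precondition fails.
Answer: invalid


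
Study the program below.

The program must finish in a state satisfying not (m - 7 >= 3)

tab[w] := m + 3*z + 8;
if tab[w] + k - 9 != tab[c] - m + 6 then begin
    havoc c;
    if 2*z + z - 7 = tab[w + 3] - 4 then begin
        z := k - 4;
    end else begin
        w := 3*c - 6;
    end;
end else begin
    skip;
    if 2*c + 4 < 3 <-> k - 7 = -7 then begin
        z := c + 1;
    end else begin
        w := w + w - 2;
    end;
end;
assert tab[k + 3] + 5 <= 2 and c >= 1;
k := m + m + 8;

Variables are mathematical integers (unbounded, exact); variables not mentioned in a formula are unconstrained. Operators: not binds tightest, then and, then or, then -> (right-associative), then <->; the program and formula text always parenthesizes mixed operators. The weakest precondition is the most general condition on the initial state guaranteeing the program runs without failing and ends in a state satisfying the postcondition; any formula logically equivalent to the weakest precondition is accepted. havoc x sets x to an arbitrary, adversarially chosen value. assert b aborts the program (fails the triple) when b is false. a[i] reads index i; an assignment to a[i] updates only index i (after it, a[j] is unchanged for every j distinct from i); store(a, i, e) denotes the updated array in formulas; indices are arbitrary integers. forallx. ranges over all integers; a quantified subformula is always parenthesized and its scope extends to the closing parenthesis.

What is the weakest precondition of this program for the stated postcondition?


Working backward. After the program, the postcondition not (m - 7 >= 3) must hold; in canonical form it is not (m >= 10).
Before k := m + m + 8: not (m >= 10)
Before assert tab[k + 3] + 5 <= 2 and c >= 1: tab[k + 3] <= -3 and c >= 1 and (not (m >= 10))
Then branch requires forall c_1. ((3*z = tab[w + 3] + 3 -> (tab[k + 3] <= -3 and c_1 >= 1 and (not (m >= 10)))) and ((not (3*z = tab[w + 3] + 3)) -> (tab[k + 3] <= -3 and c_1 >= 1 and (not (m >= 10))))); else branch requires ((2*c < -1 <-> k = 0) -> (tab[k + 3] <= -3 and c >= 1 and (not (m >= 10)))) and ((not (2*c < -1 <-> k = 0)) -> (tab[k + 3] <= -3 and c >= 1 and (not (m >= 10)))).
Before the if: (tab[w] + k + m != tab[c] + 15 -> (forall c_1. ((3*z = tab[w + 3] + 3 -> (tab[k + 3] <= -3 and c_1 >= 1 and (not (m >= 10)))) and ((not (3*z = tab[w + 3] + 3)) -> (tab[k + 3] <= -3 and c_1 >= 1 and (not (m >= 10))))))) and ((not (tab[w] + k + m != tab[c] + 15)) -> (((2*c < -1 <-> k = 0) -> (tab[k + 3] <= -3 and c >= 1 and (not (m >= 10)))) and ((not (2*c < -1 <-> k = 0)) -> (tab[k + 3] <= -3 and c >= 1 and (not (m >= 10))))))
Before tab[w] := m + 3*z + 8: (store(tab, w, m + 3*z + 8)[w] + k + m != store(tab, w, m + 3*z + 8)[c] + 15 -> (forall c_1. ((3*z = store(tab, w, m + 3*z + 8)[w + 3] + 3 -> (store(tab, w, m + 3*z + 8)[k + 3] <= -3 and c_1 >= 1 and (not (m >= 10)))) and ((not (3*z = store(tab, w, m + 3*z + 8)[w + 3] + 3)) -> (store(tab, w, m + 3*z + 8)[k + 3] <= -3 and c_1 >= 1 and (not (m >= 10))))))) and ((not (store(tab, w, m + 3*z + 8)[w] + k + m != store(tab, w, m + 3*z + 8)[c] + 15)) -> (((2*c < -1 <-> k = 0) -> (store(tab, w, m + 3*z + 8)[k + 3] <= -3 and c >= 1 and (not (m >= 10)))) and ((not (2*c < -1 <-> k = 0)) -> (store(tab, w, m + 3*z + 8)[k + 3] <= -3 and c >= 1 and (not (m >= 10))))))
Answer: WP = (store(tab, w, m + 3*z + 8)[w] + k + m != store(tab, w, m + 3*z + 8)[c] + 15 -> (forall c_1. ((3*z = store(tab, w, m + 3*z + 8)[w + 3] + 3 -> (store(tab, w, m + 3*z + 8)[k + 3] <= -3 and c_1 >= 1 and (not (m >= 10)))) and ((not (3*z = store(tab, w, m + 3*z + 8)[w + 3] + 3)) -> (store(tab, w, m + 3*z + 8)[k + 3] <= -3 and c_1 >= 1 and (not (m >= 10))))))) and ((not (store(tab, w, m + 3*z + 8)[w] + k + m != store(tab, w, m + 3*z + 8)[c] + 15)) -> (((2*c < -1 <-> k = 0) -> (store(tab, w, m + 3*z + 8)[k + 3] <= -3 and c >= 1 and (not (m >= 10)))) and ((not (2*c < -1 <-> k = 0)) -> (store(tab, w, m + 3*z + 8)[k + 3] <= -3 and c >= 1 and (not (m >= 10))))))


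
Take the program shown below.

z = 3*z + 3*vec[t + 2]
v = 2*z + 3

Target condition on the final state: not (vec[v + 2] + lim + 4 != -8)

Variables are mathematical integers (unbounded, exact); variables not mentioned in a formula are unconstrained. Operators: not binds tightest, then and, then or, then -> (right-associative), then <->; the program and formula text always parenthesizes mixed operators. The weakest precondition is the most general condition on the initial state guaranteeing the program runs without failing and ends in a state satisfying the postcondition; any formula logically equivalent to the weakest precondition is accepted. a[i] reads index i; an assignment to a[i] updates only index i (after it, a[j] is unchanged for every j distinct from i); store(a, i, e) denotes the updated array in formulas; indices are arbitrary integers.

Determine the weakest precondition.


Working backward. After the program, the postcondition not (vec[v + 2] + lim + 4 != -8) must hold; in canonical form it is not (vec[v + 2] + lim != -12).
Before v := 2*z + 3: not (vec[2*z + 5] + lim != -12)
Before z := 3*z + 3*vec[t + 2]: not (vec[6*vec[t + 2] + 6*z + 5] + lim != -12)
Answer: WP = not (vec[6*vec[t + 2] + 6*z + 5] + lim != -12)


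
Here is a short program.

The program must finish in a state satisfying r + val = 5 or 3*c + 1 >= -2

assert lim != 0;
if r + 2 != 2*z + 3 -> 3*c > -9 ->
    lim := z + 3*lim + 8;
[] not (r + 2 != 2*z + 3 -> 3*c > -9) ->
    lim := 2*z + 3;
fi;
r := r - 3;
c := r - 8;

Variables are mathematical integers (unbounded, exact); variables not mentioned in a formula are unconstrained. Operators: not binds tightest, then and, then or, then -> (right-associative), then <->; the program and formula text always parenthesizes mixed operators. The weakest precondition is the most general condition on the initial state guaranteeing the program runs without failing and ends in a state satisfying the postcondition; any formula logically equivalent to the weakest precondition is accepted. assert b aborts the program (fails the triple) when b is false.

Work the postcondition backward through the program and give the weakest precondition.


Working backward. After the program, the postcondition r + val = 5 or 3*c + 1 >= -2 must hold; in canonical form it is r + val = 5 or 3*c >= -3.
Before c := r - 8: r + val = 5 or 3*r >= 21
Before r := r - 3: r + val = 8 or 3*r >= 30
Then branch requires r + val = 8 or 3*r >= 30; else branch requires r + val = 8 or 3*r >= 30.
Before the if: ((r != 2*z + 1 -> 3*c > -9) -> (r + val = 8 or 3*r >= 30)) and ((not (r != 2*z + 1 -> 3*c > -9)) -> (r + val = 8 or 3*r >= 30))
Before assert lim != 0: lim != 0 and ((r != 2*z + 1 -> 3*c > -9) -> (r + val = 8 or 3*r >= 30)) and ((not (r != 2*z + 1 -> 3*c > -9)) -> (r + val = 8 or 3*r >= 30))
Answer: WP = lim != 0 and ((r != 2*z + 1 -> 3*c > -9) -> (r + val = 8 or 3*r >= 30)) and ((not (r != 2*z + 1 -> 3*c > -9)) -> (r + val = 8 or 3*r >= 30))


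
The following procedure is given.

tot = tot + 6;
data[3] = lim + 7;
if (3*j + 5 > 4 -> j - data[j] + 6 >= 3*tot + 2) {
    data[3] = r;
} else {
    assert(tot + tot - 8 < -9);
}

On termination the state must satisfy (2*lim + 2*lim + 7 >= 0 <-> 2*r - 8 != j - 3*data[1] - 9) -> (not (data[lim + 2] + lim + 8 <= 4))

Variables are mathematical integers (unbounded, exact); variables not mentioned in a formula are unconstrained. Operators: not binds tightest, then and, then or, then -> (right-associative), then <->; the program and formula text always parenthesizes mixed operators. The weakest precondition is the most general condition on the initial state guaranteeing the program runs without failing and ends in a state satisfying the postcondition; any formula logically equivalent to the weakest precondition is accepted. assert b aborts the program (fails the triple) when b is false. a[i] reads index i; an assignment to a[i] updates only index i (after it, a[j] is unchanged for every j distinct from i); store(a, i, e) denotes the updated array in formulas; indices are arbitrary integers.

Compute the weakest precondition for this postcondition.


Working backward. After the program, the postcondition (2*lim + 2*lim + 7 >= 0 <-> 2*r - 8 != j - 3*data[1] - 9) -> (not (data[lim + 2] + lim + 8 <= 4)) must hold; in canonical form it is (4*lim >= -7 <-> 3*data[1] + 2*r != j - 1) -> (not (data[lim + 2] + lim <= -4)).
Then branch requires (4*lim >= -7 <-> 3*data[1] + 2*r != j - 1) -> (not (store(data, 3, r)[lim + 2] + lim <= -4)); else branch requires 2*tot < -1 and ((4*lim >= -7 <-> 3*data[1] + 2*r != j - 1) -> (not (data[lim + 2] + lim <= -4))).
Before the if: ((3*j > -1 -> j >= data[j] + 3*tot - 4) -> ((4*lim >= -7 <-> 3*data[1] + 2*r != j - 1) -> (not (store(data, 3, r)[lim + 2] + lim <= -4)))) and ((not (3*j > -1 -> j >= data[j] + 3*tot - 4)) -> (2*tot < -1 and ((4*lim >= -7 <-> 3*data[1] + 2*r != j - 1) -> (not (data[lim + 2] + lim <= -4)))))
Before data[3] := lim + 7: ((3*j > -1 -> j >= store(data, 3, lim + 7)[j] + 3*tot - 4) -> ((4*lim >= -7 <-> 3*data[1] + 2*r != j - 1) -> (not (store(store(data, 3, lim + 7), 3, r)[lim + 2] + lim <= -4)))) and ((not (3*j > -1 -> j >= store(data, 3, lim + 7)[j] + 3*tot - 4)) -> (2*tot < -1 and ((4*lim >= -7 <-> 3*data[1] + 2*r != j - 1) -> (not (store(data, 3, lim + 7)[lim + 2] + lim <= -4)))))
Before tot := tot + 6: ((3*j > -1 -> j >= store(data, 3, lim + 7)[j] + 3*tot + 14) -> ((4*lim >= -7 <-> 3*data[1] + 2*r != j - 1) -> (not (store(store(data, 3, lim + 7), 3, r)[lim + 2] + lim <= -4)))) and ((not (3*j > -1 -> j >= store(data, 3, lim + 7)[j] + 3*tot + 14)) -> (2*tot < -13 and ((4*lim >= -7 <-> 3*data[1] + 2*r != j - 1) -> (not (store(data, 3, lim + 7)[lim + 2] + lim <= -4)))))
Answer: WP = ((3*j > -1 -> j >= store(data, 3, lim + 7)[j] + 3*tot + 14) -> ((4*lim >= -7 <-> 3*data[1] + 2*r != j - 1) -> (not (store(store(data, 3, lim + 7), 3, r)[lim + 2] + lim <= -4)))) and ((not (3*j > -1 -> j >= store(data, 3, lim + 7)[j] + 3*tot + 14)) -> (2*tot < -13 and ((4*lim >= -7 <-> 3*data[1] + 2*r != j - 1) -> (not (store(data, 3, lim + 7)[lim + 2] + lim <= -4)))))


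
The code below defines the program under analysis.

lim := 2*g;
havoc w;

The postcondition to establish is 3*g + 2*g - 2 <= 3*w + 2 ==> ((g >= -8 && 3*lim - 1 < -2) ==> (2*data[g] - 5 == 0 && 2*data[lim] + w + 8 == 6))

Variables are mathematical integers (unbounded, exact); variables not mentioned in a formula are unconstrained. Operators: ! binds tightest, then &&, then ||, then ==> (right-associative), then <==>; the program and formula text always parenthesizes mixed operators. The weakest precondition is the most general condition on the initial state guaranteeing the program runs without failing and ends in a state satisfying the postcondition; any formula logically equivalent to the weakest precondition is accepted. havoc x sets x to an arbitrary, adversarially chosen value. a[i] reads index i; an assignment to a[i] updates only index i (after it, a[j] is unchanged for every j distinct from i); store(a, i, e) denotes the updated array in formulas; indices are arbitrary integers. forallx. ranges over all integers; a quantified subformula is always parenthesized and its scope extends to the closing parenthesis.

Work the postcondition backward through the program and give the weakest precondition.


Working backward. After the program, the postcondition 3*g + 2*g - 2 <= 3*w + 2 ==> ((g >= -8 && 3*lim - 1 < -2) ==> (2*data[g] - 5 == 0 && 2*data[lim] + w + 8 == 6)) must hold; in canonical form it is 5*g <= 3*w + 4 ==> ((g >= -8 && 3*lim < -1) ==> (2*data[g] == 5 && 2*data[lim] + w == -2)).
Before havoc w: forall w_1. (5*g <= 3*w_1 + 4 ==> ((g >= -8 && 3*lim < -1) ==> (2*data[g] == 5 && 2*data[lim] + w_1 == -2)))
Before lim := 2*g: forall w_1. (5*g <= 3*w_1 + 4 ==> ((g >= -8 && 6*g < -1) ==> (2*data[g] == 5 && 2*data[2*g] + w_1 == -2)))
Answer: WP = forall w_1. (5*g <= 3*w_1 + 4 ==> ((g >= -8 && 6*g < -1) ==> (2*data[g] == 5 && 2*data[2*g] + w_1 == -2)))


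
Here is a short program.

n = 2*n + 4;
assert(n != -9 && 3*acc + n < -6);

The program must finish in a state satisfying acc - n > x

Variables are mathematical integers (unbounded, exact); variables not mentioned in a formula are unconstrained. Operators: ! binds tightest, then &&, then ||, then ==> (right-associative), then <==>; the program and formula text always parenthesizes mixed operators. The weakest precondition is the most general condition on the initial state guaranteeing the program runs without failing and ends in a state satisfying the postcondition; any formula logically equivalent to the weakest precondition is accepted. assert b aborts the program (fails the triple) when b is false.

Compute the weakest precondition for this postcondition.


Working backward. After the program, the postcondition acc - n > x must hold; in canonical form it is acc > n + x.
Before assert n != -9 && 3*acc + n < -6: n != -9 && 3*acc + n < -6 && acc > n + x
Before n := 2*n + 4: 2*n != -13 && 3*acc + 2*n < -10 && acc > 2*n + x + 4
Answer: WP = 2*n != -13 && 3*acc + 2*n < -10 && acc > 2*n + x + 4


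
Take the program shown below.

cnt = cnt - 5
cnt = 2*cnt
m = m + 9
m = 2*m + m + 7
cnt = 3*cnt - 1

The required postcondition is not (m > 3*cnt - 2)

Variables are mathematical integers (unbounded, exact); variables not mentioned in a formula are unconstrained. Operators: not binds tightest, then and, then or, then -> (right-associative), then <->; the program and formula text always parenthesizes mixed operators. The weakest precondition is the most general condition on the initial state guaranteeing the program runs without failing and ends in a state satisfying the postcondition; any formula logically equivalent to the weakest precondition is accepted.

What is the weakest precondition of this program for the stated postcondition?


Working backward. After the program, not (m > 3*cnt - 2) must hold.
Before cnt := 3*cnt - 1: not (m > 9*cnt - 5)
Before m := 2*m + m + 7: not (3*m > 9*cnt - 12)
Before m := m + 9: not (3*m > 9*cnt - 39)
Before cnt := 2*cnt: not (3*m > 18*cnt - 39)
Before cnt := cnt - 5: not (3*m > 18*cnt - 129)
Answer: WP = not (3*m > 18*cnt - 129)


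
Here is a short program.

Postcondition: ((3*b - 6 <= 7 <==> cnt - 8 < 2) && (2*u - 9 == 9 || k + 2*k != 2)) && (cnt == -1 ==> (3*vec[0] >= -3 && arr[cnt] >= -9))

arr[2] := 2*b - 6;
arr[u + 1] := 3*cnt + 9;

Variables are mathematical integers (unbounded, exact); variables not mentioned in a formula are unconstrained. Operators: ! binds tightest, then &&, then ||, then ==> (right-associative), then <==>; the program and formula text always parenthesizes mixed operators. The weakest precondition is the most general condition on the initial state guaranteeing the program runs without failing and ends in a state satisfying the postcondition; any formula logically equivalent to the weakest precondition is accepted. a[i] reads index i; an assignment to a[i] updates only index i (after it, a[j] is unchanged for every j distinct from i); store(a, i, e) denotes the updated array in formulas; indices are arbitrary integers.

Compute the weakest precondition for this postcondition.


Working backward. After the program, the postcondition ((3*b - 6 <= 7 <==> cnt - 8 < 2) && (2*u - 9 == 9 || k + 2*k != 2)) && (cnt == -1 ==> (3*vec[0] >= -3 && arr[cnt] >= -9)) must hold; in canonical form it is (3*b <= 13 <==> cnt < 10) && (2*u == 18 || 3*k != 2) && (cnt == -1 ==> (3*vec[0] >= -3 && arr[cnt] >= -9)).
Before arr[u + 1] := 3*cnt + 9: (3*b <= 13 <==> cnt < 10) && (2*u == 18 || 3*k != 2) && (cnt == -1 ==> (3*vec[0] >= -3 && store(arr, u + 1, 3*cnt + 9)[cnt] >= -9))
Before arr[2] := 2*b - 6: (3*b <= 13 <==> cnt < 10) && (2*u == 18 || 3*k != 2) && (cnt == -1 ==> (3*vec[0] >= -3 && store(store(arr, 2, 2*b - 6), u + 1, 3*cnt + 9)[cnt] >= -9))
Answer: WP = (3*b <= 13 <==> cnt < 10) && (2*u == 18 || 3*k != 2) && (cnt == -1 ==> (3*vec[0] >= -3 && store(store(arr, 2, 2*b - 6), u + 1, 3*cnt + 9)[cnt] >= -9))


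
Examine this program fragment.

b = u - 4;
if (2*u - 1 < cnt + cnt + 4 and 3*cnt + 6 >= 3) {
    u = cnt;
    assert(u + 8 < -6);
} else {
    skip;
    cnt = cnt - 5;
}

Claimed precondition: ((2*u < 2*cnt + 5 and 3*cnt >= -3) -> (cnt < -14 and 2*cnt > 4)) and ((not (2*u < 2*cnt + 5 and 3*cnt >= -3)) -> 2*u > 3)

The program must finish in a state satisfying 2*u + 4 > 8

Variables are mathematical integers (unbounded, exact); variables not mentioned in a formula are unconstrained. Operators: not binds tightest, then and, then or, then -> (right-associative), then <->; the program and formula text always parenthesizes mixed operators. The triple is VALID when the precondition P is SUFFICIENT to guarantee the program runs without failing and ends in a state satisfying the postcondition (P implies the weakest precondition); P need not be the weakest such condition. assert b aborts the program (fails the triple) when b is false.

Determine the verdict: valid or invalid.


Working backward. After the program, the postcondition 2*u + 4 > 8 must hold; in canonical form it is 2*u > 4.
Then branch requires cnt < -14 and 2*cnt > 4; else branch requires 2*u > 4.
Before the if: ((2*u < 2*cnt + 5 and 3*cnt >= -3) -> (cnt < -14 and 2*cnt > 4)) and ((not (2*u < 2*cnt + 5 and 3*cnt >= -3)) -> 2*u > 4)
Before b := u - 4: ((2*u < 2*cnt + 5 and 3*cnt >= -3) -> (cnt < -14 and 2*cnt > 4)) and ((not (2*u < 2*cnt + 5 and 3*cnt >= -3)) -> 2*u > 4)
The weakest precondition is ((2*u < 2*cnt + 5 and 3*cnt >= -3) -> (cnt < -14 and 2*cnt > 4)) and ((not (2*u < 2*cnt + 5 and 3*cnt >= -3)) -> 2*u > 4).
Check whether ((2*u < 2*cnt + 5 and 3*cnt >= -3) -> (cnt < -14 and 2*cnt > 4)) and ((not (2*u < 2*cnt + 5 and 3*cnt >= -3)) -> 2*u > 3) implies it.
Countermodel: at the initial state cnt = -15, u = 2, the precondition holds but the weakest precondition fails.
Answer: invalid


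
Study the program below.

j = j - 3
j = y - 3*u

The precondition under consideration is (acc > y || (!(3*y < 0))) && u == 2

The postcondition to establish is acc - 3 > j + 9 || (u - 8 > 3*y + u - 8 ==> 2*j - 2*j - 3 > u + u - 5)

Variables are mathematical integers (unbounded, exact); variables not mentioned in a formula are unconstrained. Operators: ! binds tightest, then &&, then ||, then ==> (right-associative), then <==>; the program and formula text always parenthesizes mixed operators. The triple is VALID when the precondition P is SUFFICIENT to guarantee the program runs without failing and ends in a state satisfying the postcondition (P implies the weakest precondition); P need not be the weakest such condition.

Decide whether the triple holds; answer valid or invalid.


Working backward. After the program, the postcondition acc - 3 > j + 9 || (u - 8 > 3*y + u - 8 ==> 2*j - 2*j - 3 > u + u - 5) must hold; in canonical form it is acc > j + 12 || (3*y < 0 ==> 2*u < 2).
Before j := y - 3*u: acc + 3*u > y + 12 || (3*y < 0 ==> 2*u < 2)
Before j := j - 3: acc + 3*u > y + 12 || (3*y < 0 ==> 2*u < 2)
The weakest precondition is acc + 3*u > y + 12 || (3*y < 0 ==> 2*u < 2).
Check whether (acc > y || (!(3*y < 0))) && u == 2 implies it.
Countermodel: at the initial state acc = 0, u = 2, y = -1, the precondition holds but the weakest precondition fails.
Answer: invalid


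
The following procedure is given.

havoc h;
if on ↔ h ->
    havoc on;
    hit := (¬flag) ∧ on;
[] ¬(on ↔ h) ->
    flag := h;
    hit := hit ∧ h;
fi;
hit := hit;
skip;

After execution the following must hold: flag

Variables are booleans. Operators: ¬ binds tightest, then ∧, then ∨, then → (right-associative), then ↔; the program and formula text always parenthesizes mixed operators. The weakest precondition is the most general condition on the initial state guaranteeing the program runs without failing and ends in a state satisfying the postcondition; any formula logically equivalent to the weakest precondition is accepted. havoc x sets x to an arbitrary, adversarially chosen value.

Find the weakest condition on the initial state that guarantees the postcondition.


Working backward. After the program, flag must hold.
Before skip: flag
Before hit := hit: flag
Then branch requires flag; else branch requires h.
Before the if: ((on ↔ h) → flag) ∧ ((¬(on ↔ h)) → h)
Before havoc h: (on → flag) ∧ ((¬on) → flag) ∧ (¬on)
Answer: WP = (on → flag) ∧ ((¬on) → flag) ∧ (¬on)


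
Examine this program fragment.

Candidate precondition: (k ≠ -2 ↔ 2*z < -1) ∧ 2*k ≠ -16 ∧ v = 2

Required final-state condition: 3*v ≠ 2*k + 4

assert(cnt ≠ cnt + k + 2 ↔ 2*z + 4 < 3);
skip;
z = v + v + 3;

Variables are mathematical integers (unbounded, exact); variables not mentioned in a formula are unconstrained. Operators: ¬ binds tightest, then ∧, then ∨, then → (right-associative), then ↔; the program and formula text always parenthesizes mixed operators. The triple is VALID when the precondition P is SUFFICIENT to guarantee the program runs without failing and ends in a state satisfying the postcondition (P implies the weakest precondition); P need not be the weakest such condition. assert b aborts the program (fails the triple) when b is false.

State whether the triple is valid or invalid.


Working backward. After the program, 3*v ≠ 2*k + 4 must hold.
Before z := v + v + 3: 3*v ≠ 2*k + 4
Before skip: 3*v ≠ 2*k + 4
Before assert cnt ≠ cnt + k + 2 ↔ 2*z + 4 < 3: (k ≠ -2 ↔ 2*z < -1) ∧ 3*v ≠ 2*k + 4
The weakest precondition is (k ≠ -2 ↔ 2*z < -1) ∧ 3*v ≠ 2*k + 4.
Check whether (k ≠ -2 ↔ 2*z < -1) ∧ 2*k ≠ -16 ∧ v = 2 implies it.
Countermodel: at the initial state k = 1, v = 2, z = -1, the precondition holds but the weakest precondition fails.
Answer: invalid


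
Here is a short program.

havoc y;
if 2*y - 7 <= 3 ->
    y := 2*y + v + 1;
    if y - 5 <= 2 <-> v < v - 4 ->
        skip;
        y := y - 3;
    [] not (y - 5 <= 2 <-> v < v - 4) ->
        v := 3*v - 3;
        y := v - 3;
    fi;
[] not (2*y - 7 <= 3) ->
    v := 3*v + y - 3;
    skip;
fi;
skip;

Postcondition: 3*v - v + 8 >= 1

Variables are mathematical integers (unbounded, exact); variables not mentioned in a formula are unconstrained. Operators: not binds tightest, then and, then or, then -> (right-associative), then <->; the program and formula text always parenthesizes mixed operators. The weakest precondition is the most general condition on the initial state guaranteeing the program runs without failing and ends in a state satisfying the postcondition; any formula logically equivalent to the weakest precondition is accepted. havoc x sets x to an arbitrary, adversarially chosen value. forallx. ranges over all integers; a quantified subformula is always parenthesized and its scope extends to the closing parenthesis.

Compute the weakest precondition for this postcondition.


Working backward. After the program, the postcondition 3*v - v + 8 >= 1 must hold; in canonical form it is 2*v >= -7.
Before skip: 2*v >= -7
Then branch requires ((not (v + 2*y <= 6)) -> 2*v >= -7) and (v + 2*y <= 6 -> 6*v >= -1); else branch requires 6*v + 2*y >= -1.
Before the if: (2*y <= 10 -> (((not (v + 2*y <= 6)) -> 2*v >= -7) and (v + 2*y <= 6 -> 6*v >= -1))) and ((not (2*y <= 10)) -> 6*v + 2*y >= -1)
Before havoc y: forall y_1. ((2*y_1 <= 10 -> (((not (v + 2*y_1 <= 6)) -> 2*v >= -7) and (v + 2*y_1 <= 6 -> 6*v >= -1))) and ((not (2*y_1 <= 10)) -> 6*v + 2*y_1 >= -1))
Answer: WP = forall y_1. ((2*y_1 <= 10 -> (((not (v + 2*y_1 <= 6)) -> 2*v >= -7) and (v + 2*y_1 <= 6 -> 6*v >= -1))) and ((not (2*y_1 <= 10)) -> 6*v + 2*y_1 >= -1))


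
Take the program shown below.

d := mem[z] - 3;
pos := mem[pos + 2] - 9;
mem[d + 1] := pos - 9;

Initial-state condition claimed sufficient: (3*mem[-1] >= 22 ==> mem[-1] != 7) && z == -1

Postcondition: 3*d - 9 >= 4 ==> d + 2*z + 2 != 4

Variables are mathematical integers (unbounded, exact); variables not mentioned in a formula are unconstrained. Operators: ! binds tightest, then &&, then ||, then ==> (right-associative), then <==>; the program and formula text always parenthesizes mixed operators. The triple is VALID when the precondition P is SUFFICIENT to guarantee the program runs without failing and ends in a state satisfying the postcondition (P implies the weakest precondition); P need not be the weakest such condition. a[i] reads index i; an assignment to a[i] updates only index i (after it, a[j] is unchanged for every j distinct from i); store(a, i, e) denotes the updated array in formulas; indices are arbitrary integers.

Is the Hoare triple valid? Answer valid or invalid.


Working backward. After the program, the postcondition 3*d - 9 >= 4 ==> d + 2*z + 2 != 4 must hold; in canonical form it is 3*d >= 13 ==> d + 2*z != 2.
Before mem[d + 1] := pos - 9: 3*d >= 13 ==> d + 2*z != 2
Before pos := mem[pos + 2] - 9: 3*d >= 13 ==> d + 2*z != 2
Before d := mem[z] - 3: 3*mem[z] >= 22 ==> mem[z] + 2*z != 5
The weakest precondition is 3*mem[z] >= 22 ==> mem[z] + 2*z != 5.
Check whether (3*mem[-1] >= 22 ==> mem[-1] != 7) && z == -1 implies it.
Every state satisfying the precondition satisfies the weakest precondition: the implication holds.
Answer: valid


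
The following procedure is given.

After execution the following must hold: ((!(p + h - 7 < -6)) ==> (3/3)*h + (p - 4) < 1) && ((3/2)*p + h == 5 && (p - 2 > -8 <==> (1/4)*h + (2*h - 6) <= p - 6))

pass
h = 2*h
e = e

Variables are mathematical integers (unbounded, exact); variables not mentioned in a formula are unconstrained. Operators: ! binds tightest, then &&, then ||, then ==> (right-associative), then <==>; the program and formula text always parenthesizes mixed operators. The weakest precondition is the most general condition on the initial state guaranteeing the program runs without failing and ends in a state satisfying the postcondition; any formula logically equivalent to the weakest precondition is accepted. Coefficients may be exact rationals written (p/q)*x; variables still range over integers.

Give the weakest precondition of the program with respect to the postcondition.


Working backward. After the program, the postcondition ((!(p + h - 7 < -6)) ==> (3/3)*h + (p - 4) < 1) && ((3/2)*p + h == 5 && (p - 2 > -8 <==> (1/4)*h + (2*h - 6) <= p - 6)) must hold; in canonical form it is ((!(h + p < 1)) ==> h + p < 5) && h + (3/2)*p == 5 && (p > -6 <==> (9/4)*h <= p).
Before e := e: ((!(h + p < 1)) ==> h + p < 5) && h + (3/2)*p == 5 && (p > -6 <==> (9/4)*h <= p)
Before h := 2*h: ((!(2*h + p < 1)) ==> 2*h + p < 5) && 2*h + (3/2)*p == 5 && (p > -6 <==> (9/2)*h <= p)
Before skip: ((!(2*h + p < 1)) ==> 2*h + p < 5) && 2*h + (3/2)*p == 5 && (p > -6 <==> (9/2)*h <= p)
Answer: WP = ((!(2*h + p < 1)) ==> 2*h + p < 5) && 2*h + (3/2)*p == 5 && (p > -6 <==> (9/2)*h <= p)


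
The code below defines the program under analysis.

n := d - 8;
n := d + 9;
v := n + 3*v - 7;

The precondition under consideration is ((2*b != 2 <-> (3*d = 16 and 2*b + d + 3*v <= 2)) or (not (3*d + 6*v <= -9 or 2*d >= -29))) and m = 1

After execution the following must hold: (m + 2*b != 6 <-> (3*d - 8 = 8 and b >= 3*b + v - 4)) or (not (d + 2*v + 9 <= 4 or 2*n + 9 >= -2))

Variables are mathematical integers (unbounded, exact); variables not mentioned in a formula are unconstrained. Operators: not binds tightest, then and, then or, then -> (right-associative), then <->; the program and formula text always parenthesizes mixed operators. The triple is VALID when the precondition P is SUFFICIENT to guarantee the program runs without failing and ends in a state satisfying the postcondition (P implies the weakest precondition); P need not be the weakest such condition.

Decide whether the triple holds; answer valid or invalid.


Working backward. After the program, the postcondition (m + 2*b != 6 <-> (3*d - 8 = 8 and b >= 3*b + v - 4)) or (not (d + 2*v + 9 <= 4 or 2*n + 9 >= -2)) must hold; in canonical form it is (2*b + m != 6 <-> (3*d = 16 and 2*b + v <= 4)) or (not (d + 2*v <= -5 or 2*n >= -11)).
Before v := n + 3*v - 7: (2*b + m != 6 <-> (3*d = 16 and 2*b + n + 3*v <= 11)) or (not (d + 2*n + 6*v <= 9 or 2*n >= -11))
Before n := d + 9: (2*b + m != 6 <-> (3*d = 16 and 2*b + d + 3*v <= 2)) or (not (3*d + 6*v <= -9 or 2*d >= -29))
Before n := d - 8: (2*b + m != 6 <-> (3*d = 16 and 2*b + d + 3*v <= 2)) or (not (3*d + 6*v <= -9 or 2*d >= -29))
The weakest precondition is (2*b + m != 6 <-> (3*d = 16 and 2*b + d + 3*v <= 2)) or (not (3*d + 6*v <= -9 or 2*d >= -29)).
Check whether ((2*b != 2 <-> (3*d = 16 and 2*b + d + 3*v <= 2)) or (not (3*d + 6*v <= -9 or 2*d >= -29))) and m = 1 implies it.
Countermodel: at the initial state b = 1, d = 0, m = 1, v = 0, the precondition holds but the weakest precondition fails.
Answer: invalid


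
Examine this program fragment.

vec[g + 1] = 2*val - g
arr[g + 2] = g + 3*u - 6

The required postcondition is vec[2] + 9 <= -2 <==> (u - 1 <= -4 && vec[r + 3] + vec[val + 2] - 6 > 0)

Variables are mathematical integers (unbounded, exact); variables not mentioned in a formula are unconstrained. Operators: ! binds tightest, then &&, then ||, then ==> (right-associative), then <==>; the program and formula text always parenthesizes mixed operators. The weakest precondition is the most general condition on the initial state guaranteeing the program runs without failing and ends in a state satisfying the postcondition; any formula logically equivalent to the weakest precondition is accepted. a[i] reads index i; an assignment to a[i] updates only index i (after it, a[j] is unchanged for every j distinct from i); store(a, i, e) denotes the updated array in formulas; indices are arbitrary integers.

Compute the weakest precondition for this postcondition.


Working backward. After the program, the postcondition vec[2] + 9 <= -2 <==> (u - 1 <= -4 && vec[r + 3] + vec[val + 2] - 6 > 0) must hold; in canonical form it is vec[2] <= -11 <==> (u <= -3 && vec[r + 3] + vec[val + 2] > 6).
Before arr[g + 2] := g + 3*u - 6: vec[2] <= -11 <==> (u <= -3 && vec[r + 3] + vec[val + 2] > 6)
Before vec[g + 1] := 2*val - g: store(vec, g + 1, -g + 2*val)[2] <= -11 <==> (u <= -3 && store(vec, g + 1, -g + 2*val)[r + 3] + store(vec, g + 1, -g + 2*val)[val + 2] > 6)
Answer: WP = store(vec, g + 1, -g + 2*val)[2] <= -11 <==> (u <= -3 && store(vec, g + 1, -g + 2*val)[r + 3] + store(vec, g + 1, -g + 2*val)[val + 2] > 6)


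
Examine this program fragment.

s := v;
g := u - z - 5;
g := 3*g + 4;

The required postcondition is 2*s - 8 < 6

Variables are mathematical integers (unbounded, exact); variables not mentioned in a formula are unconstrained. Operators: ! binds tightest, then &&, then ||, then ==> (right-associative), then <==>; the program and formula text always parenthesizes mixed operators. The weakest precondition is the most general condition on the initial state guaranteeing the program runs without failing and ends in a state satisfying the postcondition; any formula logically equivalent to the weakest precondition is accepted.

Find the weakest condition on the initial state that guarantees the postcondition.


Working backward. After the program, the postcondition 2*s - 8 < 6 must hold; in canonical form it is 2*s < 14.
Before g := 3*g + 4: 2*s < 14
Before g := u - z - 5: 2*s < 14
Before s := v: 2*v < 14
Answer: WP = 2*v < 14


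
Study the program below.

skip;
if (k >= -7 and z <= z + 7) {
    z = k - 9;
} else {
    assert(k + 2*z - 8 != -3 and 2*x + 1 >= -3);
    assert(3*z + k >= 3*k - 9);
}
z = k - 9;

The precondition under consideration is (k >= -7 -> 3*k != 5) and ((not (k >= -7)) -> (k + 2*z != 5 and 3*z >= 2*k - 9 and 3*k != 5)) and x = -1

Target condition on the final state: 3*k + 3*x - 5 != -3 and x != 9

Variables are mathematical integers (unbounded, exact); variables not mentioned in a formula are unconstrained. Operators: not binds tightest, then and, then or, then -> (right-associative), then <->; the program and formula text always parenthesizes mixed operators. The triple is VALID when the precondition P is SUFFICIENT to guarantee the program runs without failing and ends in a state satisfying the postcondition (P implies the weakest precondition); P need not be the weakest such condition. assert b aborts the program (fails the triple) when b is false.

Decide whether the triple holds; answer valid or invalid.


Working backward. After the program, the postcondition 3*k + 3*x - 5 != -3 and x != 9 must hold; in canonical form it is 3*k + 3*x != 2 and x != 9.
Before z := k - 9: 3*k + 3*x != 2 and x != 9
Then branch requires 3*k + 3*x != 2 and x != 9; else branch requires k + 2*z != 5 and 2*x >= -4 and 3*z >= 2*k - 9 and 3*k + 3*x != 2 and x != 9.
Before the if: (k >= -7 -> (3*k + 3*x != 2 and x != 9)) and ((not (k >= -7)) -> (k + 2*z != 5 and 2*x >= -4 and 3*z >= 2*k - 9 and 3*k + 3*x != 2 and x != 9))
Before skip: (k >= -7 -> (3*k + 3*x != 2 and x != 9)) and ((not (k >= -7)) -> (k + 2*z != 5 and 2*x >= -4 and 3*z >= 2*k - 9 and 3*k + 3*x != 2 and x != 9))
The weakest precondition is (k >= -7 -> (3*k + 3*x != 2 and x != 9)) and ((not (k >= -7)) -> (k + 2*z != 5 and 2*x >= -4 and 3*z >= 2*k - 9 and 3*k + 3*x != 2 and x != 9)).
Check whether (k >= -7 -> 3*k != 5) and ((not (k >= -7)) -> (k + 2*z != 5 and 3*z >= 2*k - 9 and 3*k != 5)) and x = -1 implies it.
Every state satisfying the precondition satisfies the weakest precondition: the implication holds.
Answer: valid
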